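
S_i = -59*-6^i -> [-59, 354, -2124, 12744, -76464]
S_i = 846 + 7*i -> [846, 853, 860, 867, 874]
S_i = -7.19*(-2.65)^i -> [-7.19, 19.05, -50.49, 133.8, -354.58]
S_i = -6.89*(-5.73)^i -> [-6.89, 39.48, -226.22, 1296.23, -7427.42]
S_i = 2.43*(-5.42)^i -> [2.43, -13.17, 71.38, -386.9, 2097.02]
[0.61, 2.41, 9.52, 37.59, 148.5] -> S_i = 0.61*3.95^i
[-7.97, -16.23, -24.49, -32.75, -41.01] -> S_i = -7.97 + -8.26*i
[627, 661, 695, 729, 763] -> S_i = 627 + 34*i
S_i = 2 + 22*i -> [2, 24, 46, 68, 90]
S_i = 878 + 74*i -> [878, 952, 1026, 1100, 1174]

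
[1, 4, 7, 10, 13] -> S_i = 1 + 3*i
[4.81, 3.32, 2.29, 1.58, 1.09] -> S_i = 4.81*0.69^i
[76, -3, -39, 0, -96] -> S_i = Random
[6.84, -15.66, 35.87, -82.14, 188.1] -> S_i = 6.84*(-2.29)^i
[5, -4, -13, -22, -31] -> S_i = 5 + -9*i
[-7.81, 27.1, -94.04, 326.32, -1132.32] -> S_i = -7.81*(-3.47)^i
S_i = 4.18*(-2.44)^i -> [4.18, -10.2, 24.89, -60.72, 148.16]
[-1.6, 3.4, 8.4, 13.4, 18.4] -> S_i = -1.60 + 5.00*i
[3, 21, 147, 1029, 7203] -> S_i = 3*7^i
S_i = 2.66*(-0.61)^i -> [2.66, -1.62, 0.99, -0.6, 0.37]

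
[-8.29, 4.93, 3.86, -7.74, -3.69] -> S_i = Random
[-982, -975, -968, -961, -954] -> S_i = -982 + 7*i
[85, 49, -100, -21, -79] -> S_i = Random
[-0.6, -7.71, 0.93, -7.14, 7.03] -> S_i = Random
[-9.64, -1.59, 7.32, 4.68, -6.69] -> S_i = Random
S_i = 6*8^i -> [6, 48, 384, 3072, 24576]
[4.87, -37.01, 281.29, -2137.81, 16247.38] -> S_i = 4.87*(-7.60)^i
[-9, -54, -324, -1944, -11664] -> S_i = -9*6^i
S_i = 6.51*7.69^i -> [6.51, 50.06, 384.98, 2960.47, 22765.98]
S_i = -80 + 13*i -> [-80, -67, -54, -41, -28]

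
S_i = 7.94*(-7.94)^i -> [7.94, -63.04, 500.57, -3974.5, 31557.49]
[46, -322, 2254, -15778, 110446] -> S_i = 46*-7^i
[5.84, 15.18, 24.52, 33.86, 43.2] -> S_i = 5.84 + 9.34*i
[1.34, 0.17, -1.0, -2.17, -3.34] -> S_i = 1.34 + -1.17*i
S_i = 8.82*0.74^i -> [8.82, 6.53, 4.83, 3.57, 2.64]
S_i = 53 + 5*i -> [53, 58, 63, 68, 73]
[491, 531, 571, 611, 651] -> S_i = 491 + 40*i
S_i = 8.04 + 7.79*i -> [8.04, 15.83, 23.62, 31.41, 39.2]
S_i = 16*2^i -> [16, 32, 64, 128, 256]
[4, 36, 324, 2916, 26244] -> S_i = 4*9^i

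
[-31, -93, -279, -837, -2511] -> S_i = -31*3^i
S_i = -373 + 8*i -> [-373, -365, -357, -349, -341]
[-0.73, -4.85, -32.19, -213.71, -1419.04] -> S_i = -0.73*6.64^i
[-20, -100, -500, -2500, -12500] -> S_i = -20*5^i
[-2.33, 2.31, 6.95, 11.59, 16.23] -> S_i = -2.33 + 4.64*i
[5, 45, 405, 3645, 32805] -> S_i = 5*9^i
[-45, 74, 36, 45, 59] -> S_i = Random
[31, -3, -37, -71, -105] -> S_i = 31 + -34*i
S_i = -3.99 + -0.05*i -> [-3.99, -4.04, -4.09, -4.14, -4.19]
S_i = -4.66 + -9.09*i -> [-4.66, -13.75, -22.84, -31.93, -41.02]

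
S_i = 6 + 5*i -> [6, 11, 16, 21, 26]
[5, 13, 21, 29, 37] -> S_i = 5 + 8*i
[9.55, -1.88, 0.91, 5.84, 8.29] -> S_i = Random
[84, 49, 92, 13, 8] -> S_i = Random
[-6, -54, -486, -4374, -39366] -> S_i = -6*9^i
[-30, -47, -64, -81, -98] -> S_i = -30 + -17*i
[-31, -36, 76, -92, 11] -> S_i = Random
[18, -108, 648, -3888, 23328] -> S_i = 18*-6^i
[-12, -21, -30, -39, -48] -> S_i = -12 + -9*i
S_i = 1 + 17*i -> [1, 18, 35, 52, 69]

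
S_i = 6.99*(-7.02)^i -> [6.99, -49.07, 344.47, -2418.18, 16975.62]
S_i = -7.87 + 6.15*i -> [-7.87, -1.72, 4.43, 10.58, 16.73]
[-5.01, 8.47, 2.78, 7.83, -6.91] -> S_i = Random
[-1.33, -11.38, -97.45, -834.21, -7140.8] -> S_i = -1.33*8.56^i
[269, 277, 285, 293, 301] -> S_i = 269 + 8*i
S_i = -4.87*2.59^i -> [-4.87, -12.61, -32.67, -84.61, -219.14]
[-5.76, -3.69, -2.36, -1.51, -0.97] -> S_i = -5.76*0.64^i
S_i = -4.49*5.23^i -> [-4.49, -23.48, -122.81, -642.32, -3359.33]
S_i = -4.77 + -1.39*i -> [-4.77, -6.16, -7.55, -8.94, -10.33]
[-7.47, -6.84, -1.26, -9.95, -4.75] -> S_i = Random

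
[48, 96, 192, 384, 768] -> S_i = 48*2^i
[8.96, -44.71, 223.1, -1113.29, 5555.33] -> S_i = 8.96*(-4.99)^i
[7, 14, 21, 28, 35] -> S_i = 7 + 7*i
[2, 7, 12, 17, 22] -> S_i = 2 + 5*i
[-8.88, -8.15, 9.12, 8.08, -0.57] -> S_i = Random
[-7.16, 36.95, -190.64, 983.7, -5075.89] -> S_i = -7.16*(-5.16)^i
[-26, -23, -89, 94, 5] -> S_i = Random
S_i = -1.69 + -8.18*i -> [-1.69, -9.87, -18.05, -26.23, -34.41]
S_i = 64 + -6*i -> [64, 58, 52, 46, 40]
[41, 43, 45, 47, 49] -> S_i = 41 + 2*i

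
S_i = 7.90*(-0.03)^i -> [7.9, -0.24, 0.01, -0.0, 0.0]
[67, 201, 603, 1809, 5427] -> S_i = 67*3^i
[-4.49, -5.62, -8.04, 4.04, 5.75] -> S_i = Random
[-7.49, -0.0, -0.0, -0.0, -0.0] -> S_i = -7.49*0.00^i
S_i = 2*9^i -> [2, 18, 162, 1458, 13122]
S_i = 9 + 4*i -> [9, 13, 17, 21, 25]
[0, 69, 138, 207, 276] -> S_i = 0 + 69*i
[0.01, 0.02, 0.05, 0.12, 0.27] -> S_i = 0.01*2.28^i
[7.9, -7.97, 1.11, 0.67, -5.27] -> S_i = Random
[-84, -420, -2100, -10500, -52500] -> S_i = -84*5^i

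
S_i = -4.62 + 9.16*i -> [-4.62, 4.54, 13.7, 22.86, 32.02]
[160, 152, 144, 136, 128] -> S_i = 160 + -8*i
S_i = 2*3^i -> [2, 6, 18, 54, 162]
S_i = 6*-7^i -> [6, -42, 294, -2058, 14406]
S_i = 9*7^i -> [9, 63, 441, 3087, 21609]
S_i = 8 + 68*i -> [8, 76, 144, 212, 280]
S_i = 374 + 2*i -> [374, 376, 378, 380, 382]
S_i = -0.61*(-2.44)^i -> [-0.61, 1.49, -3.63, 8.86, -21.62]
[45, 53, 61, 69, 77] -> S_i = 45 + 8*i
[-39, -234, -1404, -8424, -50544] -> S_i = -39*6^i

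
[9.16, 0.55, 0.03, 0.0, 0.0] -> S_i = 9.16*0.06^i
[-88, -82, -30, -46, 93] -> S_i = Random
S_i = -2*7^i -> [-2, -14, -98, -686, -4802]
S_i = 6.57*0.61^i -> [6.57, 4.01, 2.44, 1.49, 0.91]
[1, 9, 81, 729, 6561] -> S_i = 1*9^i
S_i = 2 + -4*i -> [2, -2, -6, -10, -14]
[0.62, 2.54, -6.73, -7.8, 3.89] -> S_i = Random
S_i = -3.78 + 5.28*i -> [-3.78, 1.5, 6.78, 12.06, 17.34]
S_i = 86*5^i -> [86, 430, 2150, 10750, 53750]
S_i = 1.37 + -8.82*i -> [1.37, -7.45, -16.27, -25.09, -33.91]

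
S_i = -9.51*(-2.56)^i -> [-9.51, 24.35, -62.32, 159.55, -408.45]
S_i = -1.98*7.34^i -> [-1.98, -14.53, -106.67, -782.98, -5747.11]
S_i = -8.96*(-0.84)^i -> [-8.96, 7.53, -6.32, 5.31, -4.46]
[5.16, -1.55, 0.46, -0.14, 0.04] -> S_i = 5.16*(-0.30)^i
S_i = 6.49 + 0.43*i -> [6.49, 6.92, 7.35, 7.78, 8.21]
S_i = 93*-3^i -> [93, -279, 837, -2511, 7533]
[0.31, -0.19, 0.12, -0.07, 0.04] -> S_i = 0.31*(-0.61)^i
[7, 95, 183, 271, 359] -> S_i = 7 + 88*i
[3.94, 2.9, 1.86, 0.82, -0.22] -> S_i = 3.94 + -1.04*i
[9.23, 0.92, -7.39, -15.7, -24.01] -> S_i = 9.23 + -8.31*i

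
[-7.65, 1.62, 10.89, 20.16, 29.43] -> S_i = -7.65 + 9.27*i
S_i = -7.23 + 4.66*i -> [-7.23, -2.57, 2.09, 6.75, 11.41]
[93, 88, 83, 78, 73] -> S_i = 93 + -5*i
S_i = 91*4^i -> [91, 364, 1456, 5824, 23296]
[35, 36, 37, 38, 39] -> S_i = 35 + 1*i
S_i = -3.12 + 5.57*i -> [-3.12, 2.45, 8.02, 13.59, 19.16]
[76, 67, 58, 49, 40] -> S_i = 76 + -9*i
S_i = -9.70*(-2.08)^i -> [-9.7, 20.18, -41.97, 87.29, -181.56]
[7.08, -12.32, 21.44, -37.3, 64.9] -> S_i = 7.08*(-1.74)^i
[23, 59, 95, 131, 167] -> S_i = 23 + 36*i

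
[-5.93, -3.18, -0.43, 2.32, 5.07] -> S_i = -5.93 + 2.75*i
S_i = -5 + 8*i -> [-5, 3, 11, 19, 27]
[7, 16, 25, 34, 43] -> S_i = 7 + 9*i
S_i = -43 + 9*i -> [-43, -34, -25, -16, -7]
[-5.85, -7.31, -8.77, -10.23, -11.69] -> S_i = -5.85 + -1.46*i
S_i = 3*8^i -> [3, 24, 192, 1536, 12288]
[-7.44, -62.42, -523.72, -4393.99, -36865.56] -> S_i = -7.44*8.39^i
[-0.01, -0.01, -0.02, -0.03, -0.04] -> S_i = -0.01*1.42^i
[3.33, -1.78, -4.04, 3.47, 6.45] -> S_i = Random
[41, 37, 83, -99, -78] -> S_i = Random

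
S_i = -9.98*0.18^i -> [-9.98, -1.8, -0.32, -0.06, -0.01]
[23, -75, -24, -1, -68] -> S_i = Random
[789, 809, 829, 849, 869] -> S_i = 789 + 20*i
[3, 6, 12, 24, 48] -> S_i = 3*2^i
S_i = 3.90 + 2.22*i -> [3.9, 6.12, 8.34, 10.56, 12.78]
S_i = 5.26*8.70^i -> [5.26, 45.76, 398.13, 3463.73, 30134.41]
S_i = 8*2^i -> [8, 16, 32, 64, 128]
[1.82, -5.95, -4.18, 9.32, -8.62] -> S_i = Random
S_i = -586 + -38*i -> [-586, -624, -662, -700, -738]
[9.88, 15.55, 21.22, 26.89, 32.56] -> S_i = 9.88 + 5.67*i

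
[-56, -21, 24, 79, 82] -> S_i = Random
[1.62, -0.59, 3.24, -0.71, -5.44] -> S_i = Random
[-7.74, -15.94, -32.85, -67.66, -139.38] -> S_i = -7.74*2.06^i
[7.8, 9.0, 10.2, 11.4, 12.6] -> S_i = 7.80 + 1.20*i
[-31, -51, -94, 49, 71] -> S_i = Random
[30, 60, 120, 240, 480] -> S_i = 30*2^i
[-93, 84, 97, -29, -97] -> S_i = Random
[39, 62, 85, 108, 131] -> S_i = 39 + 23*i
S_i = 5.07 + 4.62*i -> [5.07, 9.69, 14.31, 18.93, 23.55]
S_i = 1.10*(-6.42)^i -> [1.1, -7.06, 45.34, -291.07, 1868.67]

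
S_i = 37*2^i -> [37, 74, 148, 296, 592]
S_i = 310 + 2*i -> [310, 312, 314, 316, 318]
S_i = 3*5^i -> [3, 15, 75, 375, 1875]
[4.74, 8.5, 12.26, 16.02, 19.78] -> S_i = 4.74 + 3.76*i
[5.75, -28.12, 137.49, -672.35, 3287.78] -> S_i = 5.75*(-4.89)^i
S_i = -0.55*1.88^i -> [-0.55, -1.03, -1.94, -3.65, -6.87]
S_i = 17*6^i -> [17, 102, 612, 3672, 22032]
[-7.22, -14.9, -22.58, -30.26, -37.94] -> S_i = -7.22 + -7.68*i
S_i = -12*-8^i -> [-12, 96, -768, 6144, -49152]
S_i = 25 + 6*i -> [25, 31, 37, 43, 49]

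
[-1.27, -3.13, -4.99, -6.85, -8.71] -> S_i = -1.27 + -1.86*i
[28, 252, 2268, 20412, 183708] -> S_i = 28*9^i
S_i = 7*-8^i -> [7, -56, 448, -3584, 28672]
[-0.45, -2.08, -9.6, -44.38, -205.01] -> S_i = -0.45*4.62^i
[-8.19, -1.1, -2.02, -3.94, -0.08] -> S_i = Random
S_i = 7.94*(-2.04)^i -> [7.94, -16.2, 33.04, -67.41, 137.51]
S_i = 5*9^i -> [5, 45, 405, 3645, 32805]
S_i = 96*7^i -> [96, 672, 4704, 32928, 230496]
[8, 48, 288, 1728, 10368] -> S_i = 8*6^i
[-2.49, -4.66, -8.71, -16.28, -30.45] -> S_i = -2.49*1.87^i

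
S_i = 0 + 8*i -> [0, 8, 16, 24, 32]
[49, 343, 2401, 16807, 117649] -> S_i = 49*7^i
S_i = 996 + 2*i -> [996, 998, 1000, 1002, 1004]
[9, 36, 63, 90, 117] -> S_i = 9 + 27*i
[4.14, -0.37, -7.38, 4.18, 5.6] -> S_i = Random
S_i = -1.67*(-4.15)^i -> [-1.67, 6.93, -28.76, 119.36, -495.35]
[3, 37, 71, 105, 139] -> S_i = 3 + 34*i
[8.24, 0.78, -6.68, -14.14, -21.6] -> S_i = 8.24 + -7.46*i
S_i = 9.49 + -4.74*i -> [9.49, 4.75, 0.01, -4.73, -9.47]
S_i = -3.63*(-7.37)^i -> [-3.63, 26.75, -197.17, 1453.15, -10709.68]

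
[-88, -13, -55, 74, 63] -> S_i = Random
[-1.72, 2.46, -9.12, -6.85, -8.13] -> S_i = Random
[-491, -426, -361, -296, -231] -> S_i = -491 + 65*i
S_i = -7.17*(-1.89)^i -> [-7.17, 13.55, -25.61, 48.41, -91.49]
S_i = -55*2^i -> [-55, -110, -220, -440, -880]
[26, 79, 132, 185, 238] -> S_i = 26 + 53*i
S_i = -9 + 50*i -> [-9, 41, 91, 141, 191]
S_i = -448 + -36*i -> [-448, -484, -520, -556, -592]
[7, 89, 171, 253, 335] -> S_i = 7 + 82*i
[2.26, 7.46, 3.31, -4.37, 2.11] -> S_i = Random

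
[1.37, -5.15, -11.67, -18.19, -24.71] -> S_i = 1.37 + -6.52*i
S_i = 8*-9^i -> [8, -72, 648, -5832, 52488]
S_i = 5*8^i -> [5, 40, 320, 2560, 20480]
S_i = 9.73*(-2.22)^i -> [9.73, -21.6, 47.95, -106.46, 236.33]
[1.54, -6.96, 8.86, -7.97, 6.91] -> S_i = Random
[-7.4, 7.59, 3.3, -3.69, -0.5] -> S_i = Random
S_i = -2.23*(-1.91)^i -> [-2.23, 4.26, -8.14, 15.54, -29.68]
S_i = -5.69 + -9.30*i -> [-5.69, -14.99, -24.29, -33.59, -42.89]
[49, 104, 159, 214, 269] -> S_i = 49 + 55*i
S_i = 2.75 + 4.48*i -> [2.75, 7.23, 11.71, 16.19, 20.67]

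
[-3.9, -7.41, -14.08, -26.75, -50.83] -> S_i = -3.90*1.90^i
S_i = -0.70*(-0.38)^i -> [-0.7, 0.27, -0.1, 0.04, -0.01]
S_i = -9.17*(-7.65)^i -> [-9.17, 70.15, -536.65, 4105.38, -31406.18]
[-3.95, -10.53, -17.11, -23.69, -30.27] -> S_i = -3.95 + -6.58*i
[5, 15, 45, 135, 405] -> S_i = 5*3^i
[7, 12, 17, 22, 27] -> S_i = 7 + 5*i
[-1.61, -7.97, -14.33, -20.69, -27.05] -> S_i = -1.61 + -6.36*i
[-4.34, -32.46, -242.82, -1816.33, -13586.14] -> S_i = -4.34*7.48^i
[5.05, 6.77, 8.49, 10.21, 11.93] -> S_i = 5.05 + 1.72*i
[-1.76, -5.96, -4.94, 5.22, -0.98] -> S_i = Random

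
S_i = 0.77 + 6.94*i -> [0.77, 7.71, 14.65, 21.59, 28.53]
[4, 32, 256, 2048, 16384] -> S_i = 4*8^i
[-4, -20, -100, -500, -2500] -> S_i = -4*5^i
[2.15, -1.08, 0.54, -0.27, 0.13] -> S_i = 2.15*(-0.50)^i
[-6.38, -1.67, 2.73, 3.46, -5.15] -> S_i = Random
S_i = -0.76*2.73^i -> [-0.76, -2.07, -5.66, -15.46, -42.21]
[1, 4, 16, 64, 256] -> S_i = 1*4^i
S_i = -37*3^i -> [-37, -111, -333, -999, -2997]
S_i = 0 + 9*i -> [0, 9, 18, 27, 36]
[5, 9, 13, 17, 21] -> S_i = 5 + 4*i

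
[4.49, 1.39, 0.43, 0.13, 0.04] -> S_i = 4.49*0.31^i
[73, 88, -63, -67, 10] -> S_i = Random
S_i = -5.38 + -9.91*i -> [-5.38, -15.29, -25.2, -35.11, -45.02]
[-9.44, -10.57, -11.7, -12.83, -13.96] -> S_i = -9.44 + -1.13*i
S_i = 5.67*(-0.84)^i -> [5.67, -4.76, 4.0, -3.36, 2.82]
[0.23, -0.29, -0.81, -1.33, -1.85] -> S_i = 0.23 + -0.52*i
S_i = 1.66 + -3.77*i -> [1.66, -2.11, -5.88, -9.65, -13.42]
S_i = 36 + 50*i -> [36, 86, 136, 186, 236]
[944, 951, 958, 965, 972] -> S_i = 944 + 7*i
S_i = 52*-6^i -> [52, -312, 1872, -11232, 67392]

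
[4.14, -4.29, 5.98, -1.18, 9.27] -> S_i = Random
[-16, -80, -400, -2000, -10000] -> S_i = -16*5^i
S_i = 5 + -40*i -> [5, -35, -75, -115, -155]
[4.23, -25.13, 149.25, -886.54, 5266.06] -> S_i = 4.23*(-5.94)^i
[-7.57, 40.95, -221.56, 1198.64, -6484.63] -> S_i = -7.57*(-5.41)^i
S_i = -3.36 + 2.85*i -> [-3.36, -0.51, 2.34, 5.19, 8.04]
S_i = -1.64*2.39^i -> [-1.64, -3.92, -9.37, -22.39, -53.51]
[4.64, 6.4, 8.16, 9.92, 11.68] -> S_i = 4.64 + 1.76*i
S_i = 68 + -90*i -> [68, -22, -112, -202, -292]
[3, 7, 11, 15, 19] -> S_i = 3 + 4*i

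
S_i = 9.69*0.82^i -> [9.69, 7.95, 6.52, 5.34, 4.38]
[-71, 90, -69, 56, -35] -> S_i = Random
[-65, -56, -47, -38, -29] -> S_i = -65 + 9*i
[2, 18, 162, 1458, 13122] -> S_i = 2*9^i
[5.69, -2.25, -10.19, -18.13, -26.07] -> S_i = 5.69 + -7.94*i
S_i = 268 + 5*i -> [268, 273, 278, 283, 288]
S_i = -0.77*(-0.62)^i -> [-0.77, 0.48, -0.3, 0.18, -0.11]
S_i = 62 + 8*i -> [62, 70, 78, 86, 94]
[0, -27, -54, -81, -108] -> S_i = 0 + -27*i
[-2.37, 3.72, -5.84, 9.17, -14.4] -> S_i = -2.37*(-1.57)^i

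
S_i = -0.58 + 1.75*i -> [-0.58, 1.17, 2.92, 4.67, 6.42]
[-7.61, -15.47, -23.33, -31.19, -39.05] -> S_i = -7.61 + -7.86*i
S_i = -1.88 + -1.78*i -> [-1.88, -3.66, -5.44, -7.22, -9.0]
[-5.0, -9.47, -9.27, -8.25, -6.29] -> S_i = Random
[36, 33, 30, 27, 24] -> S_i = 36 + -3*i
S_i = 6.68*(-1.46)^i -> [6.68, -9.75, 14.24, -20.79, 30.35]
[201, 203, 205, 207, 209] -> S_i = 201 + 2*i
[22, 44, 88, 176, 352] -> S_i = 22*2^i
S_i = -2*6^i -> [-2, -12, -72, -432, -2592]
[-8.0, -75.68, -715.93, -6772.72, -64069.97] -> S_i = -8.00*9.46^i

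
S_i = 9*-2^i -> [9, -18, 36, -72, 144]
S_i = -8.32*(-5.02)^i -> [-8.32, 41.77, -209.67, 1052.53, -5283.7]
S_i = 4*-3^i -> [4, -12, 36, -108, 324]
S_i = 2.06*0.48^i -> [2.06, 0.99, 0.47, 0.23, 0.11]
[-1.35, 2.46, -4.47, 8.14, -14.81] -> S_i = -1.35*(-1.82)^i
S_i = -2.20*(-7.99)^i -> [-2.2, 17.58, -140.45, 1122.18, -8966.23]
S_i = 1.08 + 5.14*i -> [1.08, 6.22, 11.36, 16.5, 21.64]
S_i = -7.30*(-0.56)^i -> [-7.3, 4.09, -2.29, 1.28, -0.72]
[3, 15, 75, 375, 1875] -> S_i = 3*5^i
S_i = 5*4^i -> [5, 20, 80, 320, 1280]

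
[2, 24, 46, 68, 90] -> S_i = 2 + 22*i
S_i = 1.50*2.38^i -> [1.5, 3.57, 8.5, 20.22, 48.13]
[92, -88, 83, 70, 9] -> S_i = Random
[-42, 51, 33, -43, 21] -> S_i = Random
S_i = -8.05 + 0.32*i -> [-8.05, -7.73, -7.41, -7.09, -6.77]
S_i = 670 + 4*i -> [670, 674, 678, 682, 686]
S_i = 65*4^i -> [65, 260, 1040, 4160, 16640]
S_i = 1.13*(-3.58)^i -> [1.13, -4.05, 14.48, -51.85, 185.61]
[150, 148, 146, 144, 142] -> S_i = 150 + -2*i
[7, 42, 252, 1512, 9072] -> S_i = 7*6^i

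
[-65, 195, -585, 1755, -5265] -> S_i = -65*-3^i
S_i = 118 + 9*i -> [118, 127, 136, 145, 154]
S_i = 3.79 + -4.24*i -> [3.79, -0.45, -4.69, -8.93, -13.17]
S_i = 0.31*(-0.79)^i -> [0.31, -0.24, 0.19, -0.15, 0.12]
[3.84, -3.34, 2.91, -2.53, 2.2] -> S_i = 3.84*(-0.87)^i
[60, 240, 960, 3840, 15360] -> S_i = 60*4^i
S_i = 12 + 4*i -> [12, 16, 20, 24, 28]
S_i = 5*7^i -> [5, 35, 245, 1715, 12005]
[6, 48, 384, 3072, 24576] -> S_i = 6*8^i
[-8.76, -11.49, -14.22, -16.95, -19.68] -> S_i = -8.76 + -2.73*i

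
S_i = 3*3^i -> [3, 9, 27, 81, 243]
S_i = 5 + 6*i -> [5, 11, 17, 23, 29]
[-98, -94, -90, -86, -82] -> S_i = -98 + 4*i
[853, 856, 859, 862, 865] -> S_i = 853 + 3*i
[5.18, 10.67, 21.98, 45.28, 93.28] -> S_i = 5.18*2.06^i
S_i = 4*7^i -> [4, 28, 196, 1372, 9604]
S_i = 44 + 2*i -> [44, 46, 48, 50, 52]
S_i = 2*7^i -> [2, 14, 98, 686, 4802]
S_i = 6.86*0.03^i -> [6.86, 0.21, 0.01, 0.0, 0.0]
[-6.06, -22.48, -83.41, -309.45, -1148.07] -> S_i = -6.06*3.71^i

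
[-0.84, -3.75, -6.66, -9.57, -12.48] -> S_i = -0.84 + -2.91*i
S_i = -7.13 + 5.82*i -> [-7.13, -1.31, 4.51, 10.33, 16.15]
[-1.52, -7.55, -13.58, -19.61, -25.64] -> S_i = -1.52 + -6.03*i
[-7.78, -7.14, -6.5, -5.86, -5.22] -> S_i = -7.78 + 0.64*i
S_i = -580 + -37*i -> [-580, -617, -654, -691, -728]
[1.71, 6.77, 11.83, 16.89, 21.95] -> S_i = 1.71 + 5.06*i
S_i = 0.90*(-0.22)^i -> [0.9, -0.2, 0.04, -0.01, 0.0]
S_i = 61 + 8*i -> [61, 69, 77, 85, 93]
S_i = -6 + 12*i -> [-6, 6, 18, 30, 42]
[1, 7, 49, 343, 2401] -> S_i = 1*7^i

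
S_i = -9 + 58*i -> [-9, 49, 107, 165, 223]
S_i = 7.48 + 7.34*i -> [7.48, 14.82, 22.16, 29.5, 36.84]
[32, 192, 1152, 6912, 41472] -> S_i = 32*6^i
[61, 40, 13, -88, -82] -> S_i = Random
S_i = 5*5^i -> [5, 25, 125, 625, 3125]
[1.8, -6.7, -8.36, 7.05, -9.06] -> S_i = Random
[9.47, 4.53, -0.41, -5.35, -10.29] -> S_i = 9.47 + -4.94*i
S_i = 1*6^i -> [1, 6, 36, 216, 1296]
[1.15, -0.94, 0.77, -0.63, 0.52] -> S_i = 1.15*(-0.82)^i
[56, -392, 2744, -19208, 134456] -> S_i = 56*-7^i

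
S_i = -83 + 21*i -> [-83, -62, -41, -20, 1]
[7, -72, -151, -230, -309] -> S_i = 7 + -79*i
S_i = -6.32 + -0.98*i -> [-6.32, -7.3, -8.28, -9.26, -10.24]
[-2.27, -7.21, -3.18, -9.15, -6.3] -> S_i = Random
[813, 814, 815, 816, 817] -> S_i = 813 + 1*i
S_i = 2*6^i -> [2, 12, 72, 432, 2592]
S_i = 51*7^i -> [51, 357, 2499, 17493, 122451]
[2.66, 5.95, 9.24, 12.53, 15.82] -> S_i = 2.66 + 3.29*i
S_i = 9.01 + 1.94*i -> [9.01, 10.95, 12.89, 14.83, 16.77]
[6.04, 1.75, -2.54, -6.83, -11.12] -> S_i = 6.04 + -4.29*i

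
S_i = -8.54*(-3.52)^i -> [-8.54, 30.06, -105.81, 372.47, -1311.08]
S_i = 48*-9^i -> [48, -432, 3888, -34992, 314928]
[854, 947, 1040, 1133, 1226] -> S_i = 854 + 93*i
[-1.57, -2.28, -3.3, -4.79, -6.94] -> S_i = -1.57*1.45^i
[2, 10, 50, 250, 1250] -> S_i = 2*5^i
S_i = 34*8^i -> [34, 272, 2176, 17408, 139264]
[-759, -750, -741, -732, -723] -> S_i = -759 + 9*i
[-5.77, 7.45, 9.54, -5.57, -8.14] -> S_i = Random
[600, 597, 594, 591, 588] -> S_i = 600 + -3*i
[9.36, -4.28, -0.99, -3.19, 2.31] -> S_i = Random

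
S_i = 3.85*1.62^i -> [3.85, 6.24, 10.1, 16.37, 26.52]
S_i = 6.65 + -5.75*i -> [6.65, 0.9, -4.85, -10.6, -16.35]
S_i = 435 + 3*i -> [435, 438, 441, 444, 447]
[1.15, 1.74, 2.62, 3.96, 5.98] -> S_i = 1.15*1.51^i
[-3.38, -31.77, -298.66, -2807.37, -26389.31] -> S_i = -3.38*9.40^i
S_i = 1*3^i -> [1, 3, 9, 27, 81]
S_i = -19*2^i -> [-19, -38, -76, -152, -304]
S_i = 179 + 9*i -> [179, 188, 197, 206, 215]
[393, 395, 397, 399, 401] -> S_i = 393 + 2*i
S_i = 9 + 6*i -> [9, 15, 21, 27, 33]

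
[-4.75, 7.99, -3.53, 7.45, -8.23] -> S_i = Random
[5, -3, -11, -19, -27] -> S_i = 5 + -8*i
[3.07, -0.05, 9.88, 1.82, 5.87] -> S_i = Random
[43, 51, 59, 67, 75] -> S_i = 43 + 8*i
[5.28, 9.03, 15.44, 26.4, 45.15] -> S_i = 5.28*1.71^i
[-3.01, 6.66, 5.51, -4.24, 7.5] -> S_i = Random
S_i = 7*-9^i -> [7, -63, 567, -5103, 45927]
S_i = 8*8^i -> [8, 64, 512, 4096, 32768]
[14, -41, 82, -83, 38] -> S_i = Random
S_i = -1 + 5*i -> [-1, 4, 9, 14, 19]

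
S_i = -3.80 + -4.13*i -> [-3.8, -7.93, -12.06, -16.19, -20.32]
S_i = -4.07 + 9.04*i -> [-4.07, 4.97, 14.01, 23.05, 32.09]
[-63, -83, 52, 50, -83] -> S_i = Random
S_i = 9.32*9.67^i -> [9.32, 90.12, 871.5, 8427.43, 81493.28]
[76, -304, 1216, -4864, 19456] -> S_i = 76*-4^i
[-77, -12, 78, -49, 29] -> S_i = Random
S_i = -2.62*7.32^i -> [-2.62, -19.18, -140.39, -1027.62, -7522.21]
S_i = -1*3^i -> [-1, -3, -9, -27, -81]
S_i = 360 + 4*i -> [360, 364, 368, 372, 376]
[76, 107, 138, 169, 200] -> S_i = 76 + 31*i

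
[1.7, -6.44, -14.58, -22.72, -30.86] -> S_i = 1.70 + -8.14*i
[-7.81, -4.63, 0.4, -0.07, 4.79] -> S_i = Random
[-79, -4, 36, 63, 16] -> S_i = Random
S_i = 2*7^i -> [2, 14, 98, 686, 4802]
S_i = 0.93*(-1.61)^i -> [0.93, -1.5, 2.41, -3.88, 6.25]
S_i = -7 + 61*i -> [-7, 54, 115, 176, 237]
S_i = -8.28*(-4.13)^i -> [-8.28, 34.2, -141.23, 583.28, -2408.97]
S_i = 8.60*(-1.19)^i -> [8.6, -10.23, 12.18, -14.49, 17.25]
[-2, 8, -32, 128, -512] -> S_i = -2*-4^i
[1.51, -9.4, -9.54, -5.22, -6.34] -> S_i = Random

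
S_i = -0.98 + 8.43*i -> [-0.98, 7.45, 15.88, 24.31, 32.74]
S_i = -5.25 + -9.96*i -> [-5.25, -15.21, -25.17, -35.13, -45.09]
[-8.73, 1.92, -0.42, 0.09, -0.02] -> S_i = -8.73*(-0.22)^i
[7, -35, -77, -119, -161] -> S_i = 7 + -42*i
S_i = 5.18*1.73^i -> [5.18, 8.96, 15.5, 26.82, 46.4]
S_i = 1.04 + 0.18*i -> [1.04, 1.22, 1.4, 1.58, 1.76]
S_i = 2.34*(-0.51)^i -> [2.34, -1.19, 0.61, -0.31, 0.16]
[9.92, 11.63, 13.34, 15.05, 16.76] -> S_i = 9.92 + 1.71*i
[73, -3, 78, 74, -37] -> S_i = Random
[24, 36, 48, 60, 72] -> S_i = 24 + 12*i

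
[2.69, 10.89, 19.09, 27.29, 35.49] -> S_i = 2.69 + 8.20*i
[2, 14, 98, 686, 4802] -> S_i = 2*7^i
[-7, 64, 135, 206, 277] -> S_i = -7 + 71*i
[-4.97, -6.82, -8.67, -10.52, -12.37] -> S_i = -4.97 + -1.85*i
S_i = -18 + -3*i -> [-18, -21, -24, -27, -30]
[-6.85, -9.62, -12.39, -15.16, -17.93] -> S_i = -6.85 + -2.77*i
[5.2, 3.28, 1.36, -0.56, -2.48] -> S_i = 5.20 + -1.92*i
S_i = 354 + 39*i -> [354, 393, 432, 471, 510]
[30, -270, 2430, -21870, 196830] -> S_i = 30*-9^i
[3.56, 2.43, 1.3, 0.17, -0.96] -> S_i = 3.56 + -1.13*i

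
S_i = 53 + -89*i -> [53, -36, -125, -214, -303]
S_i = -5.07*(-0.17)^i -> [-5.07, 0.86, -0.15, 0.02, -0.0]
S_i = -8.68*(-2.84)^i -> [-8.68, 24.65, -70.01, 198.83, -564.67]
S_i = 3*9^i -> [3, 27, 243, 2187, 19683]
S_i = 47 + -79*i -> [47, -32, -111, -190, -269]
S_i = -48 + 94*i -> [-48, 46, 140, 234, 328]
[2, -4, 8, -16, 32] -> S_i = 2*-2^i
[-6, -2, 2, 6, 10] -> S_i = -6 + 4*i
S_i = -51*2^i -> [-51, -102, -204, -408, -816]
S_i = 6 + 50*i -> [6, 56, 106, 156, 206]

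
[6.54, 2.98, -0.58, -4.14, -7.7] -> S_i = 6.54 + -3.56*i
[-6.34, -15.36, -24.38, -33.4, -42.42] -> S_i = -6.34 + -9.02*i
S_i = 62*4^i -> [62, 248, 992, 3968, 15872]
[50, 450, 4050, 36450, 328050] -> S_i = 50*9^i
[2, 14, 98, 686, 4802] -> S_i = 2*7^i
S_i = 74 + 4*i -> [74, 78, 82, 86, 90]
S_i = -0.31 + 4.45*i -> [-0.31, 4.14, 8.59, 13.04, 17.49]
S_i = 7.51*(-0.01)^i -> [7.51, -0.08, 0.0, -0.0, 0.0]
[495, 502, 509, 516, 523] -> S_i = 495 + 7*i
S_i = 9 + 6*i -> [9, 15, 21, 27, 33]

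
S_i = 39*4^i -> [39, 156, 624, 2496, 9984]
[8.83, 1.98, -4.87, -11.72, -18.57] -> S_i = 8.83 + -6.85*i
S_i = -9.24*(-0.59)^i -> [-9.24, 5.45, -3.22, 1.9, -1.12]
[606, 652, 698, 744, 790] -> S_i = 606 + 46*i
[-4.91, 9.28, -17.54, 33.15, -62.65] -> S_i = -4.91*(-1.89)^i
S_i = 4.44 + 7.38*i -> [4.44, 11.82, 19.2, 26.58, 33.96]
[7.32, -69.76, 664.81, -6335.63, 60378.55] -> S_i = 7.32*(-9.53)^i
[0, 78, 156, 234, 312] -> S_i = 0 + 78*i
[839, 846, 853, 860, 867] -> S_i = 839 + 7*i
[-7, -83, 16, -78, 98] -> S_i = Random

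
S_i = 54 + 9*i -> [54, 63, 72, 81, 90]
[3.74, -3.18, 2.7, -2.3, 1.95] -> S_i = 3.74*(-0.85)^i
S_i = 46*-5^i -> [46, -230, 1150, -5750, 28750]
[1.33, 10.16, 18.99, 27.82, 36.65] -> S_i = 1.33 + 8.83*i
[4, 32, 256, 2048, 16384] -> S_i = 4*8^i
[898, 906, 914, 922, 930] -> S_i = 898 + 8*i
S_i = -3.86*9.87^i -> [-3.86, -38.1, -376.03, -3711.41, -36631.6]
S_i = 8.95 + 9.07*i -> [8.95, 18.02, 27.09, 36.16, 45.23]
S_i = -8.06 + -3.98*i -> [-8.06, -12.04, -16.02, -20.0, -23.98]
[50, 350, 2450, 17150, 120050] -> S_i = 50*7^i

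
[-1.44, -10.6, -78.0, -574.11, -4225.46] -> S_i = -1.44*7.36^i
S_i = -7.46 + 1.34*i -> [-7.46, -6.12, -4.78, -3.44, -2.1]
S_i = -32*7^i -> [-32, -224, -1568, -10976, -76832]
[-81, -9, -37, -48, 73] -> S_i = Random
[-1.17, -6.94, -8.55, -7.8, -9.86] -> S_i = Random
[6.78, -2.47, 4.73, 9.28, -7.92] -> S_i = Random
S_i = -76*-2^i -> [-76, 152, -304, 608, -1216]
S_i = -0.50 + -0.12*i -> [-0.5, -0.62, -0.74, -0.86, -0.98]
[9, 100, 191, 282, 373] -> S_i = 9 + 91*i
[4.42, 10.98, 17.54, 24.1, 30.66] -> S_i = 4.42 + 6.56*i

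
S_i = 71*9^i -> [71, 639, 5751, 51759, 465831]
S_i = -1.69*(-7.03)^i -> [-1.69, 11.88, -83.52, 587.15, -4127.7]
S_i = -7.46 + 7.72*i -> [-7.46, 0.26, 7.98, 15.7, 23.42]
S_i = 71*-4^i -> [71, -284, 1136, -4544, 18176]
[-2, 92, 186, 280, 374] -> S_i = -2 + 94*i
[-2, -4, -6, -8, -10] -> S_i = -2 + -2*i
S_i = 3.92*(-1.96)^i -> [3.92, -7.68, 15.06, -29.52, 57.85]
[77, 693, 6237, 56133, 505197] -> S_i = 77*9^i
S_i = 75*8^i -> [75, 600, 4800, 38400, 307200]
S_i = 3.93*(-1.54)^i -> [3.93, -6.05, 9.32, -14.35, 22.1]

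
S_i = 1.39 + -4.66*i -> [1.39, -3.27, -7.93, -12.59, -17.25]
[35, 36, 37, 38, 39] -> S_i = 35 + 1*i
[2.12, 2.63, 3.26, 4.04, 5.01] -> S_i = 2.12*1.24^i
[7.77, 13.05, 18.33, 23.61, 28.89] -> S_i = 7.77 + 5.28*i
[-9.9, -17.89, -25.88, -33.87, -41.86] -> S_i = -9.90 + -7.99*i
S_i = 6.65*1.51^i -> [6.65, 10.04, 15.16, 22.9, 34.57]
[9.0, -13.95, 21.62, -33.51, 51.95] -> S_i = 9.00*(-1.55)^i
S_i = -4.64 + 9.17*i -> [-4.64, 4.53, 13.7, 22.87, 32.04]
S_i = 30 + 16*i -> [30, 46, 62, 78, 94]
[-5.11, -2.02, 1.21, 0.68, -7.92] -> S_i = Random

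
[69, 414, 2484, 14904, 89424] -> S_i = 69*6^i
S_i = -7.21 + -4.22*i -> [-7.21, -11.43, -15.65, -19.87, -24.09]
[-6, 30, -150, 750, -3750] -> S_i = -6*-5^i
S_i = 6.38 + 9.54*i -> [6.38, 15.92, 25.46, 35.0, 44.54]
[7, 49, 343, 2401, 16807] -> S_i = 7*7^i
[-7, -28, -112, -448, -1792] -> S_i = -7*4^i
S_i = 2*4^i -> [2, 8, 32, 128, 512]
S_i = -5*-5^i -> [-5, 25, -125, 625, -3125]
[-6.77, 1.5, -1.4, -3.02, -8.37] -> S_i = Random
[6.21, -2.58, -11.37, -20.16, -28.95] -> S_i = 6.21 + -8.79*i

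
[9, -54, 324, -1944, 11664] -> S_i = 9*-6^i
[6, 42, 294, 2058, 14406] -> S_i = 6*7^i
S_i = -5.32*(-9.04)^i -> [-5.32, 48.09, -434.76, 3930.22, -35529.19]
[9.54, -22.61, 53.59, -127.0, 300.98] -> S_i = 9.54*(-2.37)^i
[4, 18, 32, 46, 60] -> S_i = 4 + 14*i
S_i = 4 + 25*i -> [4, 29, 54, 79, 104]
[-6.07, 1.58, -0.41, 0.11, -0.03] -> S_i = -6.07*(-0.26)^i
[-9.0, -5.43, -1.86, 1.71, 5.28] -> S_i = -9.00 + 3.57*i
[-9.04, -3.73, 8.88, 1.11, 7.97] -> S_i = Random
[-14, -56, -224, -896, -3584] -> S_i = -14*4^i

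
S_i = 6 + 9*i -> [6, 15, 24, 33, 42]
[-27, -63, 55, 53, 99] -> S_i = Random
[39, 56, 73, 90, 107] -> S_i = 39 + 17*i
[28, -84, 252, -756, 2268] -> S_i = 28*-3^i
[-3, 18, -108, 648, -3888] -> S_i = -3*-6^i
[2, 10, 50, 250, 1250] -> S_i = 2*5^i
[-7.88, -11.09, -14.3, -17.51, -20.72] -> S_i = -7.88 + -3.21*i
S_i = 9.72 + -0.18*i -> [9.72, 9.54, 9.36, 9.18, 9.0]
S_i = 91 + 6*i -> [91, 97, 103, 109, 115]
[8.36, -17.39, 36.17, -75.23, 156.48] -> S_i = 8.36*(-2.08)^i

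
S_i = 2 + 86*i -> [2, 88, 174, 260, 346]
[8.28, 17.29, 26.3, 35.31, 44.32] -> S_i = 8.28 + 9.01*i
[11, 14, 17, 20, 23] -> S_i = 11 + 3*i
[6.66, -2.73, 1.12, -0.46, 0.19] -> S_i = 6.66*(-0.41)^i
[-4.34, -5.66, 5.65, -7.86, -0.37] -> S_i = Random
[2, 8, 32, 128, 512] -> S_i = 2*4^i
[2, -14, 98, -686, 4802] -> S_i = 2*-7^i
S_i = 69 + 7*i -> [69, 76, 83, 90, 97]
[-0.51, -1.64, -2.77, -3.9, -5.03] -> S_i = -0.51 + -1.13*i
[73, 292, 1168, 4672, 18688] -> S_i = 73*4^i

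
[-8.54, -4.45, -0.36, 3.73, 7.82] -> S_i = -8.54 + 4.09*i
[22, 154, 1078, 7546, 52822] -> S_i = 22*7^i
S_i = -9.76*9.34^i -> [-9.76, -91.16, -851.42, -7952.26, -74274.09]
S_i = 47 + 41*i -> [47, 88, 129, 170, 211]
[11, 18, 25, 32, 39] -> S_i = 11 + 7*i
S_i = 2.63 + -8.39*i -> [2.63, -5.76, -14.15, -22.54, -30.93]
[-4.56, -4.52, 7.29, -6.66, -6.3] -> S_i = Random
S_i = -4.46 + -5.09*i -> [-4.46, -9.55, -14.64, -19.73, -24.82]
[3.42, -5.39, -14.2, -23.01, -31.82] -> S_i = 3.42 + -8.81*i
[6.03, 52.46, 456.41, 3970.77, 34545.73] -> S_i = 6.03*8.70^i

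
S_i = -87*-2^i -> [-87, 174, -348, 696, -1392]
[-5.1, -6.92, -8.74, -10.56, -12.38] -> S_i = -5.10 + -1.82*i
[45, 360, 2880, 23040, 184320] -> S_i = 45*8^i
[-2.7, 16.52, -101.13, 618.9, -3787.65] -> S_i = -2.70*(-6.12)^i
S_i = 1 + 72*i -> [1, 73, 145, 217, 289]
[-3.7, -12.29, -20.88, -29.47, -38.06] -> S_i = -3.70 + -8.59*i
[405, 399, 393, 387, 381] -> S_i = 405 + -6*i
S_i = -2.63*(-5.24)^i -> [-2.63, 13.78, -72.21, 378.4, -1982.81]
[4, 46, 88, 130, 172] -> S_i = 4 + 42*i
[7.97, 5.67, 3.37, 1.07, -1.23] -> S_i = 7.97 + -2.30*i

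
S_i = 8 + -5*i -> [8, 3, -2, -7, -12]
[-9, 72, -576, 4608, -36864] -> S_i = -9*-8^i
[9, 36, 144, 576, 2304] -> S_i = 9*4^i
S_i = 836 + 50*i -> [836, 886, 936, 986, 1036]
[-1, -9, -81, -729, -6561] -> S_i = -1*9^i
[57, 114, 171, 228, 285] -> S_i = 57 + 57*i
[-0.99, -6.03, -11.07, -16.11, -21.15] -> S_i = -0.99 + -5.04*i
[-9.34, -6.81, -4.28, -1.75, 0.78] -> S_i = -9.34 + 2.53*i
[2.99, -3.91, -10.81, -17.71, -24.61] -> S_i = 2.99 + -6.90*i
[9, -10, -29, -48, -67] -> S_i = 9 + -19*i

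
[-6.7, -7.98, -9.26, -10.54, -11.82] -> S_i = -6.70 + -1.28*i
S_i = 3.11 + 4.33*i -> [3.11, 7.44, 11.77, 16.1, 20.43]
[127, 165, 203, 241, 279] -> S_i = 127 + 38*i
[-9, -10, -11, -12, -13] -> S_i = -9 + -1*i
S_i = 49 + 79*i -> [49, 128, 207, 286, 365]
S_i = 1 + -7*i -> [1, -6, -13, -20, -27]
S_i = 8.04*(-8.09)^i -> [8.04, -65.04, 526.2, -4256.98, 34438.97]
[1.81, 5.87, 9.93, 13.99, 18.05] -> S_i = 1.81 + 4.06*i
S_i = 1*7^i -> [1, 7, 49, 343, 2401]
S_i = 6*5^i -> [6, 30, 150, 750, 3750]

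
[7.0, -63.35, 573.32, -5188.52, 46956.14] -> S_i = 7.00*(-9.05)^i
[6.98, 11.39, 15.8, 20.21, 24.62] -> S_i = 6.98 + 4.41*i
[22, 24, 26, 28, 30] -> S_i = 22 + 2*i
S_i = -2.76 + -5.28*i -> [-2.76, -8.04, -13.32, -18.6, -23.88]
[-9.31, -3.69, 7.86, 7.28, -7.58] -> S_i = Random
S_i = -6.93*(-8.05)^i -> [-6.93, 55.79, -449.08, 3615.1, -29101.59]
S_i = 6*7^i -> [6, 42, 294, 2058, 14406]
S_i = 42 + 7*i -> [42, 49, 56, 63, 70]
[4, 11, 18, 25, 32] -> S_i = 4 + 7*i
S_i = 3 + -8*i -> [3, -5, -13, -21, -29]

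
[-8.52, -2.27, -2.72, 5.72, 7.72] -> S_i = Random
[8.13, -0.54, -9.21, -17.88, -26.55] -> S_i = 8.13 + -8.67*i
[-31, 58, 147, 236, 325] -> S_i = -31 + 89*i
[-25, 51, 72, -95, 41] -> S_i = Random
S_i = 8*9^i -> [8, 72, 648, 5832, 52488]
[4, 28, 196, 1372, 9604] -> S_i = 4*7^i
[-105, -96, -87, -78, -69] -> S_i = -105 + 9*i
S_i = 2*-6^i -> [2, -12, 72, -432, 2592]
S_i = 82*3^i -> [82, 246, 738, 2214, 6642]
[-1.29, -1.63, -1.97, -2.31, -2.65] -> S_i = -1.29 + -0.34*i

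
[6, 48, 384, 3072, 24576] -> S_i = 6*8^i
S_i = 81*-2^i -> [81, -162, 324, -648, 1296]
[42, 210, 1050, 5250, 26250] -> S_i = 42*5^i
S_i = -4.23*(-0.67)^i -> [-4.23, 2.83, -1.9, 1.27, -0.85]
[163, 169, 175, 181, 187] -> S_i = 163 + 6*i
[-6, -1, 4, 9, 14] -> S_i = -6 + 5*i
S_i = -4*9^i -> [-4, -36, -324, -2916, -26244]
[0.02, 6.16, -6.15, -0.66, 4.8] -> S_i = Random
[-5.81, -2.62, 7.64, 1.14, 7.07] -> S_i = Random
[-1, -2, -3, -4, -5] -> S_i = -1 + -1*i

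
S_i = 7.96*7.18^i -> [7.96, 57.15, 410.36, 2946.36, 21154.89]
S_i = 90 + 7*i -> [90, 97, 104, 111, 118]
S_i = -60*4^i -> [-60, -240, -960, -3840, -15360]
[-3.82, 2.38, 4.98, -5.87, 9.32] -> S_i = Random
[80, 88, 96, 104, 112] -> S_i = 80 + 8*i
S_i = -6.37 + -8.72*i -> [-6.37, -15.09, -23.81, -32.53, -41.25]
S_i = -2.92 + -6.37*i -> [-2.92, -9.29, -15.66, -22.03, -28.4]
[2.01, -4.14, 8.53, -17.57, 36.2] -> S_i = 2.01*(-2.06)^i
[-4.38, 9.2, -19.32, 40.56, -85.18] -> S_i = -4.38*(-2.10)^i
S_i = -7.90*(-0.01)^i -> [-7.9, 0.08, -0.0, 0.0, -0.0]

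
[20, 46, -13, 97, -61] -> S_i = Random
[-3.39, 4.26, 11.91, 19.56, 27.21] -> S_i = -3.39 + 7.65*i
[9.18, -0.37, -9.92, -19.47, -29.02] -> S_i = 9.18 + -9.55*i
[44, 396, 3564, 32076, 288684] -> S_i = 44*9^i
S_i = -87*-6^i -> [-87, 522, -3132, 18792, -112752]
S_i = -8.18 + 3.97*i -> [-8.18, -4.21, -0.24, 3.73, 7.7]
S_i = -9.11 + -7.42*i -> [-9.11, -16.53, -23.95, -31.37, -38.79]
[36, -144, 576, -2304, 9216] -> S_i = 36*-4^i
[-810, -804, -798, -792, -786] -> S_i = -810 + 6*i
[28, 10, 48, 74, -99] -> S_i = Random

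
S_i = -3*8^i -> [-3, -24, -192, -1536, -12288]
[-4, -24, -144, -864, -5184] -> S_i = -4*6^i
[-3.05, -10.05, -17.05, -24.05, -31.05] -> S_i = -3.05 + -7.00*i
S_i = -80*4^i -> [-80, -320, -1280, -5120, -20480]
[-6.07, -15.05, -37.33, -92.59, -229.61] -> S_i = -6.07*2.48^i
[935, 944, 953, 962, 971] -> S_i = 935 + 9*i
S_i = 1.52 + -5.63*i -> [1.52, -4.11, -9.74, -15.37, -21.0]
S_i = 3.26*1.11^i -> [3.26, 3.62, 4.02, 4.46, 4.95]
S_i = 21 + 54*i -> [21, 75, 129, 183, 237]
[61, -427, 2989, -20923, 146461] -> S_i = 61*-7^i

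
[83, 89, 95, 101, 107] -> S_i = 83 + 6*i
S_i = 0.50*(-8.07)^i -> [0.5, -4.04, 32.56, -262.78, 2120.63]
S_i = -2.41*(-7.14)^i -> [-2.41, 17.21, -122.86, 877.23, -6263.4]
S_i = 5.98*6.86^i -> [5.98, 41.02, 281.42, 1930.52, 13243.34]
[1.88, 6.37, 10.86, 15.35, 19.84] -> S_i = 1.88 + 4.49*i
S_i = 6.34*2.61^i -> [6.34, 16.55, 43.19, 112.72, 294.21]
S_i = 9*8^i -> [9, 72, 576, 4608, 36864]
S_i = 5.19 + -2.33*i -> [5.19, 2.86, 0.53, -1.8, -4.13]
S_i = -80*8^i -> [-80, -640, -5120, -40960, -327680]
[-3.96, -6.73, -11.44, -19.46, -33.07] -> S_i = -3.96*1.70^i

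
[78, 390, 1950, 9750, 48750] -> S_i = 78*5^i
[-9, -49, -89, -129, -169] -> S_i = -9 + -40*i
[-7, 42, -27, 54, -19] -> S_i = Random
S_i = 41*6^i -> [41, 246, 1476, 8856, 53136]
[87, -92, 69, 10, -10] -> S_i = Random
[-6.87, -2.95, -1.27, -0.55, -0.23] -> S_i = -6.87*0.43^i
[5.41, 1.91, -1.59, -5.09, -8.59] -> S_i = 5.41 + -3.50*i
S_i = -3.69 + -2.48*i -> [-3.69, -6.17, -8.65, -11.13, -13.61]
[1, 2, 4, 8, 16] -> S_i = 1*2^i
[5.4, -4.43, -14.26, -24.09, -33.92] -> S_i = 5.40 + -9.83*i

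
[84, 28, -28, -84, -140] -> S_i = 84 + -56*i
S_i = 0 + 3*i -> [0, 3, 6, 9, 12]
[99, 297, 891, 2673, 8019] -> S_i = 99*3^i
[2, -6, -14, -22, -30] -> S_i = 2 + -8*i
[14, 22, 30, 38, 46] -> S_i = 14 + 8*i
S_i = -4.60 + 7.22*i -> [-4.6, 2.62, 9.84, 17.06, 24.28]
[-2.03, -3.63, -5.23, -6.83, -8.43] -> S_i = -2.03 + -1.60*i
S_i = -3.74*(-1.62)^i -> [-3.74, 6.06, -9.82, 15.9, -25.76]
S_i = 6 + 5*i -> [6, 11, 16, 21, 26]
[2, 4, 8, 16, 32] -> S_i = 2*2^i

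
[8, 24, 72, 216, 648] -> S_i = 8*3^i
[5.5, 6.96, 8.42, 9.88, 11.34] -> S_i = 5.50 + 1.46*i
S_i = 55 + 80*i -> [55, 135, 215, 295, 375]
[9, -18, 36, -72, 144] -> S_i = 9*-2^i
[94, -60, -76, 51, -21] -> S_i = Random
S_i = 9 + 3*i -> [9, 12, 15, 18, 21]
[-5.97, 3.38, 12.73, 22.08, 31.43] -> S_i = -5.97 + 9.35*i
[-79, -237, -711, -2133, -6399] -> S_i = -79*3^i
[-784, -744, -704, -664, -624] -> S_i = -784 + 40*i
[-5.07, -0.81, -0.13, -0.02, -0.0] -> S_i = -5.07*0.16^i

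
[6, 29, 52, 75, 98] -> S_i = 6 + 23*i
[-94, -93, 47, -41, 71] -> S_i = Random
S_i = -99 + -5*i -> [-99, -104, -109, -114, -119]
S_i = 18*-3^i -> [18, -54, 162, -486, 1458]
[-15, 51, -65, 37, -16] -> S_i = Random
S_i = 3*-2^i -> [3, -6, 12, -24, 48]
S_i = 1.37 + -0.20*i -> [1.37, 1.17, 0.97, 0.77, 0.57]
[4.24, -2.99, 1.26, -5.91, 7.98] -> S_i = Random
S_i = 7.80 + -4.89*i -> [7.8, 2.91, -1.98, -6.87, -11.76]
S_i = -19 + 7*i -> [-19, -12, -5, 2, 9]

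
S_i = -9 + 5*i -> [-9, -4, 1, 6, 11]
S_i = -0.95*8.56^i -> [-0.95, -8.13, -69.61, -595.86, -5100.57]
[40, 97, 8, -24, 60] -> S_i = Random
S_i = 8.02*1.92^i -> [8.02, 15.4, 29.56, 56.76, 108.99]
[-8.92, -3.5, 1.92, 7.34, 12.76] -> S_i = -8.92 + 5.42*i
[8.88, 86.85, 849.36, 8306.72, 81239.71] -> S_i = 8.88*9.78^i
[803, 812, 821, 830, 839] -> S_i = 803 + 9*i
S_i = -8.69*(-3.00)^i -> [-8.69, 26.07, -78.21, 234.63, -703.89]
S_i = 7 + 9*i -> [7, 16, 25, 34, 43]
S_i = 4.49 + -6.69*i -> [4.49, -2.2, -8.89, -15.58, -22.27]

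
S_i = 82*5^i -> [82, 410, 2050, 10250, 51250]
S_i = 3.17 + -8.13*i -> [3.17, -4.96, -13.09, -21.22, -29.35]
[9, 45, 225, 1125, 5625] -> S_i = 9*5^i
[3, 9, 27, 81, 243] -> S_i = 3*3^i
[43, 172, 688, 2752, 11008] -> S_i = 43*4^i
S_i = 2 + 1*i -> [2, 3, 4, 5, 6]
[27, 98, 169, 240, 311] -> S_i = 27 + 71*i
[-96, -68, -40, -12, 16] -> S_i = -96 + 28*i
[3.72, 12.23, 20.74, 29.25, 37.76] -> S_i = 3.72 + 8.51*i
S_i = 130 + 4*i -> [130, 134, 138, 142, 146]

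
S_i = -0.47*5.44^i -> [-0.47, -2.56, -13.91, -75.66, -411.62]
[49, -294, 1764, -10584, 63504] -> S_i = 49*-6^i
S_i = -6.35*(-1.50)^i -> [-6.35, 9.52, -14.29, 21.43, -32.15]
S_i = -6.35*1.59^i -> [-6.35, -10.1, -16.05, -25.52, -40.58]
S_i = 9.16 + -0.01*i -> [9.16, 9.15, 9.14, 9.13, 9.12]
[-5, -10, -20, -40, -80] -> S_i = -5*2^i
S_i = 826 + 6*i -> [826, 832, 838, 844, 850]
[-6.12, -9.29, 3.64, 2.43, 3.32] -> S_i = Random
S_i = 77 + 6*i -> [77, 83, 89, 95, 101]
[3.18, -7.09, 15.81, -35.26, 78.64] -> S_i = 3.18*(-2.23)^i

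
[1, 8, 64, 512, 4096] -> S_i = 1*8^i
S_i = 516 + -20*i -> [516, 496, 476, 456, 436]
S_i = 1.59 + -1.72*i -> [1.59, -0.13, -1.85, -3.57, -5.29]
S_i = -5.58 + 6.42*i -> [-5.58, 0.84, 7.26, 13.68, 20.1]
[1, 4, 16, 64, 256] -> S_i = 1*4^i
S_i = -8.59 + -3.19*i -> [-8.59, -11.78, -14.97, -18.16, -21.35]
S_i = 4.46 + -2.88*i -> [4.46, 1.58, -1.3, -4.18, -7.06]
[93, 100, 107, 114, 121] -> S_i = 93 + 7*i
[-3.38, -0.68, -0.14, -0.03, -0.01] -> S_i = -3.38*0.20^i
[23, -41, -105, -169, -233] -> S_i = 23 + -64*i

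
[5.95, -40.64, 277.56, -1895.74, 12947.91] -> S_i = 5.95*(-6.83)^i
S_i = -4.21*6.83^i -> [-4.21, -28.75, -196.39, -1341.36, -9161.46]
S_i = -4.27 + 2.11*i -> [-4.27, -2.16, -0.05, 2.06, 4.17]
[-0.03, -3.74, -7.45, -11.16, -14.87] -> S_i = -0.03 + -3.71*i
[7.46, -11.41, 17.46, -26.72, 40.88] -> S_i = 7.46*(-1.53)^i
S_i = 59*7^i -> [59, 413, 2891, 20237, 141659]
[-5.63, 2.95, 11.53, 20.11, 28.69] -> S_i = -5.63 + 8.58*i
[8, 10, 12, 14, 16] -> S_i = 8 + 2*i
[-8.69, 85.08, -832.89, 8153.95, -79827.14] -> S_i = -8.69*(-9.79)^i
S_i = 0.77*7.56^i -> [0.77, 5.82, 44.01, 332.7, 2515.23]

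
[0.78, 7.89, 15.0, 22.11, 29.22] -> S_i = 0.78 + 7.11*i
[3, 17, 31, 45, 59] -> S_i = 3 + 14*i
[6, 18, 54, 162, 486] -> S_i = 6*3^i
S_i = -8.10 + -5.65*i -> [-8.1, -13.75, -19.4, -25.05, -30.7]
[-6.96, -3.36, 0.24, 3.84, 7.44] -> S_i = -6.96 + 3.60*i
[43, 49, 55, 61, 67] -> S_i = 43 + 6*i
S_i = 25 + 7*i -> [25, 32, 39, 46, 53]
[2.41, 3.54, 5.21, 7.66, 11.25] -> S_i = 2.41*1.47^i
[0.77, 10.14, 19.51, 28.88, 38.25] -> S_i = 0.77 + 9.37*i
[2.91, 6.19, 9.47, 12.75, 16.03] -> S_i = 2.91 + 3.28*i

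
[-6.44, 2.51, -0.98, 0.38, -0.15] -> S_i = -6.44*(-0.39)^i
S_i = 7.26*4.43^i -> [7.26, 32.16, 142.48, 631.17, 2796.09]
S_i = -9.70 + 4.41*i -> [-9.7, -5.29, -0.88, 3.53, 7.94]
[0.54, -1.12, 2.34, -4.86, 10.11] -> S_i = 0.54*(-2.08)^i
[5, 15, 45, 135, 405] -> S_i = 5*3^i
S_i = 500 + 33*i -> [500, 533, 566, 599, 632]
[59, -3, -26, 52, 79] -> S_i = Random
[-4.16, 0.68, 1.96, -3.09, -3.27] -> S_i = Random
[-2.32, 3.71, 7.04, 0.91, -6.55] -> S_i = Random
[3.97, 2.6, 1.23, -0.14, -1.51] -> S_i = 3.97 + -1.37*i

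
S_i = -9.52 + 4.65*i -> [-9.52, -4.87, -0.22, 4.43, 9.08]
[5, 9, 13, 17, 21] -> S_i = 5 + 4*i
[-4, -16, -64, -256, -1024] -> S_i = -4*4^i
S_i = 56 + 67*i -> [56, 123, 190, 257, 324]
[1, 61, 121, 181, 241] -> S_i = 1 + 60*i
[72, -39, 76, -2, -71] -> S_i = Random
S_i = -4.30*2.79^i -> [-4.3, -12.0, -33.47, -93.39, -260.55]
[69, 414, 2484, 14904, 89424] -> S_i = 69*6^i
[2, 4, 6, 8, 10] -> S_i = 2 + 2*i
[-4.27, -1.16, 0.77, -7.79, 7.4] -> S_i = Random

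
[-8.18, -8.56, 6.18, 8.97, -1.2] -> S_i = Random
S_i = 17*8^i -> [17, 136, 1088, 8704, 69632]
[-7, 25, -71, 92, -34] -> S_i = Random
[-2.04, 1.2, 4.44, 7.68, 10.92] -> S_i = -2.04 + 3.24*i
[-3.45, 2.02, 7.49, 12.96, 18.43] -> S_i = -3.45 + 5.47*i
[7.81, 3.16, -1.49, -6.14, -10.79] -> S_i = 7.81 + -4.65*i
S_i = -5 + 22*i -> [-5, 17, 39, 61, 83]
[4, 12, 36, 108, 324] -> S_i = 4*3^i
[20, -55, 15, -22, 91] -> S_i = Random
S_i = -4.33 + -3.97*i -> [-4.33, -8.3, -12.27, -16.24, -20.21]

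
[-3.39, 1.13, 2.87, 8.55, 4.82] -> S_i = Random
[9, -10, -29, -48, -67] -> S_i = 9 + -19*i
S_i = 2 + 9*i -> [2, 11, 20, 29, 38]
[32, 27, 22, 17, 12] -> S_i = 32 + -5*i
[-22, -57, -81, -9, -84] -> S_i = Random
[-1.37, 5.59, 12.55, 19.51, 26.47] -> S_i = -1.37 + 6.96*i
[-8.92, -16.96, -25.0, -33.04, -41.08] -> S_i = -8.92 + -8.04*i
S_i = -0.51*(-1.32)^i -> [-0.51, 0.67, -0.89, 1.17, -1.55]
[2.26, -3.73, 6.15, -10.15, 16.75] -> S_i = 2.26*(-1.65)^i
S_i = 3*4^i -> [3, 12, 48, 192, 768]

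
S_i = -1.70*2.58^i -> [-1.7, -4.39, -11.32, -29.19, -75.32]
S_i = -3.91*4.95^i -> [-3.91, -19.35, -95.8, -474.23, -2347.46]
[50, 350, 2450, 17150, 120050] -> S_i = 50*7^i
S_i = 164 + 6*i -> [164, 170, 176, 182, 188]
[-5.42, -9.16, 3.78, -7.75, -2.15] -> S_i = Random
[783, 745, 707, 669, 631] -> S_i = 783 + -38*i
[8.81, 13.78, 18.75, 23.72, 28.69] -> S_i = 8.81 + 4.97*i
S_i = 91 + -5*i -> [91, 86, 81, 76, 71]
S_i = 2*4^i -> [2, 8, 32, 128, 512]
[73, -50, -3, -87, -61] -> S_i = Random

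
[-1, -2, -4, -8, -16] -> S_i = -1*2^i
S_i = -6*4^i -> [-6, -24, -96, -384, -1536]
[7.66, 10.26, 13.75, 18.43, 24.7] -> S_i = 7.66*1.34^i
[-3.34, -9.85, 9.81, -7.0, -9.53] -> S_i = Random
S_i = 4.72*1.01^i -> [4.72, 4.77, 4.81, 4.86, 4.91]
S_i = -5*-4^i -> [-5, 20, -80, 320, -1280]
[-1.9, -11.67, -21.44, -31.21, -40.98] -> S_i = -1.90 + -9.77*i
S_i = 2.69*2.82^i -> [2.69, 7.59, 21.39, 60.33, 170.12]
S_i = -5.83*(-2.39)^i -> [-5.83, 13.93, -33.3, 79.59, -190.22]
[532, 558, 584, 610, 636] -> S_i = 532 + 26*i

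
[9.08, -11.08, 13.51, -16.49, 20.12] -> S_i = 9.08*(-1.22)^i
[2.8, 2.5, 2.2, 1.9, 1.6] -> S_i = 2.80 + -0.30*i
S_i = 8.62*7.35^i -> [8.62, 63.36, 465.67, 3422.7, 25156.87]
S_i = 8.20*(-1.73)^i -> [8.2, -14.19, 24.54, -42.46, 73.45]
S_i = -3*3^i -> [-3, -9, -27, -81, -243]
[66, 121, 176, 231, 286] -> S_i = 66 + 55*i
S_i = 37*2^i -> [37, 74, 148, 296, 592]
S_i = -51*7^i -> [-51, -357, -2499, -17493, -122451]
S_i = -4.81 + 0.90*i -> [-4.81, -3.91, -3.01, -2.11, -1.21]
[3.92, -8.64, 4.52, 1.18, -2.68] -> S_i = Random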